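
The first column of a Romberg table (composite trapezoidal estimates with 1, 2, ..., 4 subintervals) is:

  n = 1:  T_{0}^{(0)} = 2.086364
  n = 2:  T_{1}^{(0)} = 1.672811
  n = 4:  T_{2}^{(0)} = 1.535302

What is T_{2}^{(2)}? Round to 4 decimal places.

1.4864

Richardson extrapolation on the trapezoidal column (denominator 4−1=3):
T_{1}^{(1)} = 1.672811 + (1.672811 − 2.086364)/3 = 1.534960
T_{2}^{(1)} = 1.535302 + (1.535302 − 1.672811)/3 = 1.489466
T_{2}^{(2)} = (16·1.489466 − 1.534960) / 15 = 1.486433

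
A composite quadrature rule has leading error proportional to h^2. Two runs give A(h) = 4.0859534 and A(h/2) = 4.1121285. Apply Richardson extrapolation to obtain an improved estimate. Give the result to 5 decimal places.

4.12085

The leading error scales as h^2; refining by a factor of 2 reduces it by 2^2 = 4.
Extrapolated value = (4·A(h/2) − A(h)) / (4 − 1)
= (4·4.1121285 − 4.0859534) / 3
= 12.3625606 / 3 = 4.1208535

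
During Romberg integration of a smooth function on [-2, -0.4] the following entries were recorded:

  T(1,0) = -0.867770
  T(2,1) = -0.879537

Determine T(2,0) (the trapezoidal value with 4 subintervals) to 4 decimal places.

From T(2,1) = (4·T(2,0) − T(1,0))/3, solve for T(2,0):
4·T(2,0) = 3·(-0.879537) + (-0.867770) = -3.506381
T(2,0) = -0.876595

-0.8766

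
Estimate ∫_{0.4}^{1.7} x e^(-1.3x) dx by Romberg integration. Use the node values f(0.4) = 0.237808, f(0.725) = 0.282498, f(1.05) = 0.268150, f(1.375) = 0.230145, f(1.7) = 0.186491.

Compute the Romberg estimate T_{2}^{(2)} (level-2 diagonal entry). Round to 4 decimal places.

0.3263

T_{0}^{(0)} (trapezoid, 1 panel, h=1.3000): 0.275794
T_{1}^{(0)} (trapezoid, 2 panels, h=0.6500): 0.312195
T_{2}^{(0)} (trapezoid, 4 panels, h=0.3250): 0.322706
T_{1}^{(1)} = 0.312195 + (0.312195 − 0.275794)/3 = 0.324329
T_{2}^{(1)} = 0.322706 + (0.322706 − 0.312195)/3 = 0.326210
T_{2}^{(2)} = 0.326210 + (0.326210 − 0.324329)/15 = 0.326335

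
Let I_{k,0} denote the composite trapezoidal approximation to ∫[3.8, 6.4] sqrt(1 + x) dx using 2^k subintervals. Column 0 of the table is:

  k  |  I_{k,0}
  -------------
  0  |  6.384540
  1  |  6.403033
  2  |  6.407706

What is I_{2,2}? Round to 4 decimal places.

Richardson extrapolation on the trapezoidal column (denominator 4−1=3):
I_{1,1} = 6.403033 + (6.403033 − 6.384540)/3 = 6.409197
I_{2,1} = 6.407706 + (6.407706 − 6.403033)/3 = 6.409264
I_{2,2} = 6.409264 + (6.409264 − 6.409197)/15 = 6.409268

6.4093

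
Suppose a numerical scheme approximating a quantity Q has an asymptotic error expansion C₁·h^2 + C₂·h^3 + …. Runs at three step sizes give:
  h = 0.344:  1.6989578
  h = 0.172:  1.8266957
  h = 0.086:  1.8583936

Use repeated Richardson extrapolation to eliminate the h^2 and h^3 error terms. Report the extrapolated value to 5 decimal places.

1.86891

First eliminate the h^2 term (factor 2^2 = 4):
  B₁ = (4·1.8266957 − 1.6989578)/3 = 1.8692750
  B₂ = (4·1.8583936 − 1.8266957)/3 = 1.8689596
Then eliminate the h^3 term (factor 2^3 = 8):
  (8·1.8689596 − 1.8692750)/7 = 1.8689145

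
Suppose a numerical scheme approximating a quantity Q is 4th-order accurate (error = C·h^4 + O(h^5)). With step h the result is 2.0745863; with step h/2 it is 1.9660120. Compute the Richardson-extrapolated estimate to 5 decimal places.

Extrapolated value = (16·A(h/2) − A(h)) / (16 − 1)
= (16·1.9660120 − 2.0745863) / 15
= 29.3816057 / 15 = 1.9587737

1.95877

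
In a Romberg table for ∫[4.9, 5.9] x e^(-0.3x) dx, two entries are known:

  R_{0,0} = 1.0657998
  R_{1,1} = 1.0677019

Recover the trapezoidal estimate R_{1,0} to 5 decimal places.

From R_{1,1} = (4·R_{1,0} − R_{0,0})/3, solve for R_{1,0}:
4·R_{1,0} = 3·1.0677019 + 1.0657998 = 4.2689055
R_{1,0} = 1.0672264

1.06723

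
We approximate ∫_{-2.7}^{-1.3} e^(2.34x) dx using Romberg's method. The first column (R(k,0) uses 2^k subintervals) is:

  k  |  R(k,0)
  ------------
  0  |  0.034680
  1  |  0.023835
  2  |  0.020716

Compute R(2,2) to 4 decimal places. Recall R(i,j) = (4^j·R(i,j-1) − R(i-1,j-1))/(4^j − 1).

Richardson extrapolation on the trapezoidal column (denominator 4−1=3):
R(1,1) = (4·0.023835 − 0.034680) / 3 = 0.020220
R(2,1) = 0.020716 + (0.020716 − 0.023835)/3 = 0.019676
R(2,2) = (16·0.019676 − 0.020220) / 15 = 0.019640

0.0196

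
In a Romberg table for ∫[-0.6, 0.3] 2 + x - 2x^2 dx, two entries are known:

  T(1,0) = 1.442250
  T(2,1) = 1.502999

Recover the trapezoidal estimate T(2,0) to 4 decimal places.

From T(2,1) = (4·T(2,0) − T(1,0))/3, solve for T(2,0):
4·T(2,0) = 3·1.502999 + 1.442250 = 5.951247
T(2,0) = 1.487812

1.4878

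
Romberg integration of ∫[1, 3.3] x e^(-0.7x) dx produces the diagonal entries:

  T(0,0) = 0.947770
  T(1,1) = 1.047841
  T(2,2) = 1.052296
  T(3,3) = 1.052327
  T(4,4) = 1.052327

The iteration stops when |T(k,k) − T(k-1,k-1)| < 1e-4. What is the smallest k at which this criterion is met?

|T(1,1) − T(0,0)| = 0.100071 ≥ 1e-4
|T(2,2) − T(1,1)| = 0.004455 ≥ 1e-4
|T(3,3) − T(2,2)| = 0.000031 < 1e-4

k = 3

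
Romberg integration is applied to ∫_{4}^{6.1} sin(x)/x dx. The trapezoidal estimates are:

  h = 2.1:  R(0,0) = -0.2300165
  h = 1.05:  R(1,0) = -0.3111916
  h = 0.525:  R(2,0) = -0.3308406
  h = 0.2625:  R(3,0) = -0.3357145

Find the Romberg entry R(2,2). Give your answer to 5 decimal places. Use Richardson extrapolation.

-0.33733

Richardson extrapolation on the trapezoidal column (denominator 4−1=3):
R(1,1) = (4·(-0.3111916) − (-0.2300165)) / 3 = -0.3382500
R(2,1) = -0.3308406 + (-0.3308406 − (-0.3111916))/3 = -0.3373903
R(2,2) = -0.3373903 + (-0.3373903 − (-0.3382500))/15 = -0.3373330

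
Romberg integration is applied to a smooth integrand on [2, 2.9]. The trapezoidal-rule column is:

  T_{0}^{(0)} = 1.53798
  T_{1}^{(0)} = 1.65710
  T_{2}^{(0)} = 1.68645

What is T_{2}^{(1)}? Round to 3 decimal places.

Richardson extrapolation on the trapezoidal column (denominator 4−1=3):
T_{2}^{(1)} = (4·1.68645 − 1.65710) / 3 = 1.69623

1.696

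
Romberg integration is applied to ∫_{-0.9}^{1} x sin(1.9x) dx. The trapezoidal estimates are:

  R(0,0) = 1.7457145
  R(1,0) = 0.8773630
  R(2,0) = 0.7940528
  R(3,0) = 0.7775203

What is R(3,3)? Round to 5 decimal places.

0.77230

Richardson extrapolation on the trapezoidal column (denominator 4−1=3):
R(1,1) = (4·0.8773630 − 1.7457145) / 3 = 0.5879125
R(2,1) = 0.7940528 + (0.7940528 − 0.8773630)/3 = 0.7662827
R(3,1) = 0.7775203 + (0.7775203 − 0.7940528)/3 = 0.7720095
R(2,2) = (16·0.7662827 − 0.5879125) / 15 = 0.7781740
R(3,2) = (16·0.7720095 − 0.7662827) / 15 = 0.7723913
R(3,3) = (64·0.7723913 − 0.7781740) / 63 = 0.7722995
(Column j=1 coincides with Simpson's rule on the same nodes.)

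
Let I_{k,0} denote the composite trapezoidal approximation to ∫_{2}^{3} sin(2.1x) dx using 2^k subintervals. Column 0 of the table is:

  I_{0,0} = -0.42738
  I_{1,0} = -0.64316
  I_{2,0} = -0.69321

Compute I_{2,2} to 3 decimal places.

-0.710

Richardson extrapolation on the trapezoidal column (denominator 4−1=3):
I_{1,1} = (4·(-0.64316) − (-0.42738)) / 3 = -0.71509
I_{2,1} = (4·(-0.69321) − (-0.64316)) / 3 = -0.70989
I_{2,2} = (16·(-0.70989) − (-0.71509)) / 15 = -0.70954
(Column j=1 coincides with Simpson's rule on the same nodes.)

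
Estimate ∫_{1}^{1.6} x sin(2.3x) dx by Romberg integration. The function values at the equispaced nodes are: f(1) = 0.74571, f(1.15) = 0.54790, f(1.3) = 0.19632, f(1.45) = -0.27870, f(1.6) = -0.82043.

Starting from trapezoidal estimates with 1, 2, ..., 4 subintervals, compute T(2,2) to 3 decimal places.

0.070

T(0,0) (trapezoid, 1 panel, h=0.6000): -0.02242
T(1,0) (trapezoid, 2 panels, h=0.3000): 0.04769
T(2,0) (trapezoid, 4 panels, h=0.1500): 0.06422
T(1,1) = 0.04769 + (0.04769 − (-0.02242))/3 = 0.07106
T(2,1) = 0.06422 + (0.06422 − 0.04769)/3 = 0.06973
T(2,2) = 0.06973 + (0.06973 − 0.07106)/15 = 0.06964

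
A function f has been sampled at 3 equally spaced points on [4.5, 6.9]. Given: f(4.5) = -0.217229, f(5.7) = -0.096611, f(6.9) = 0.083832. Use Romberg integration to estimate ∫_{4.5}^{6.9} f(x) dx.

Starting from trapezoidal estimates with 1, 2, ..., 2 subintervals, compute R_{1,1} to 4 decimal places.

R_{0,0} (trapezoid, 1 panel, h=2.4000): -0.160076
R_{1,0} (trapezoid, 2 panels, h=1.2000): -0.195971
R_{1,1} = -0.195971 + (-0.195971 − (-0.160076))/3 = -0.207936

-0.2079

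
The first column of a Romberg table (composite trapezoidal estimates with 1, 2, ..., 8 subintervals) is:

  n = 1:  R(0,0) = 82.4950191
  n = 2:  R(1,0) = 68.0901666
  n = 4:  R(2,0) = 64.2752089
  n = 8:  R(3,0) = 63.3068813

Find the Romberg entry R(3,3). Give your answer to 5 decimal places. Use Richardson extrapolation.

R(1,1) = (4·68.0901666 − 82.4950191) / 3 = 63.2885491
R(2,1) = 64.2752089 + (64.2752089 − 68.0901666)/3 = 63.0035563
R(3,1) = 63.3068813 + (63.3068813 − 64.2752089)/3 = 62.9841054
R(2,2) = 63.0035563 + (63.0035563 − 63.2885491)/15 = 62.9845568
R(3,2) = (16·62.9841054 − 63.0035563) / 15 = 62.9828087
R(3,3) = (64·62.9828087 − 62.9845568) / 63 = 62.9827810

62.98278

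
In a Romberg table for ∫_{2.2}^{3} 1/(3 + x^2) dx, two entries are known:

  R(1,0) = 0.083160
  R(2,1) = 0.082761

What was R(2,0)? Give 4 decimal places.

0.0829

From R(2,1) = (4·R(2,0) − R(1,0))/3, solve for R(2,0):
4·R(2,0) = 3·0.082761 + 0.083160 = 0.331443
R(2,0) = 0.082861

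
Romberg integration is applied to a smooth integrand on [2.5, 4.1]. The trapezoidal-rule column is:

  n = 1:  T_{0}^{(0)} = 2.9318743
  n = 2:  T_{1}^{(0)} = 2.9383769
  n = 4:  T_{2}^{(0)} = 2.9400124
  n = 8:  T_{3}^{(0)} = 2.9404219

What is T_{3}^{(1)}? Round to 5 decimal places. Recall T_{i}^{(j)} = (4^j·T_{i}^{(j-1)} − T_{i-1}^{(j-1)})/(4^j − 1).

Richardson extrapolation on the trapezoidal column (denominator 4−1=3):
T_{3}^{(1)} = 2.9404219 + (2.9404219 − 2.9400124)/3 = 2.9405584
(Column j=1 coincides with Simpson's rule on the same nodes.)

2.94056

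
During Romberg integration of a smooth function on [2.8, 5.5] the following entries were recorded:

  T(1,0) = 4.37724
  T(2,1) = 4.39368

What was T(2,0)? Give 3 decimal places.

4.390

From T(2,1) = (4·T(2,0) − T(1,0))/3, solve for T(2,0):
4·T(2,0) = 3·4.39368 + 4.37724 = 17.55828
T(2,0) = 4.38957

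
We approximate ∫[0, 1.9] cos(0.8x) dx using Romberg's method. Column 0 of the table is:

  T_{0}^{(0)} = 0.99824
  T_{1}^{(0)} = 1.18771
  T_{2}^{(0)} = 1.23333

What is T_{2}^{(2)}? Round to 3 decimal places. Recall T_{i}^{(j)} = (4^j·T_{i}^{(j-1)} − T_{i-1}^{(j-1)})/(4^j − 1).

1.248

Richardson extrapolation on the trapezoidal column (denominator 4−1=3):
T_{1}^{(1)} = 1.18771 + (1.18771 − 0.99824)/3 = 1.25087
T_{2}^{(1)} = (4·1.23333 − 1.18771) / 3 = 1.24854
T_{2}^{(2)} = 1.24854 + (1.24854 − 1.25087)/15 = 1.24838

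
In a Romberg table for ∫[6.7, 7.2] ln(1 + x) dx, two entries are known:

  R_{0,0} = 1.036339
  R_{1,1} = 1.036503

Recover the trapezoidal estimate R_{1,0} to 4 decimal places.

From R_{1,1} = (4·R_{1,0} − R_{0,0})/3, solve for R_{1,0}:
4·R_{1,0} = 3·1.036503 + 1.036339 = 4.145848
R_{1,0} = 1.036462

1.0365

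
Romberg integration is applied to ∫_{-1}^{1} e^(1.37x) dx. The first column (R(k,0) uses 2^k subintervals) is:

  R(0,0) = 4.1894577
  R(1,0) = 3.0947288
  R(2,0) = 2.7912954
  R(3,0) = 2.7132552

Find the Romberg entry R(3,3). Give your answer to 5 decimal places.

2.68704

Richardson extrapolation on the trapezoidal column (denominator 4−1=3):
R(1,1) = (4·3.0947288 − 4.1894577) / 3 = 2.7298192
R(2,1) = (4·2.7912954 − 3.0947288) / 3 = 2.6901509
R(3,1) = (4·2.7132552 − 2.7912954) / 3 = 2.6872418
R(2,2) = (16·2.6901509 − 2.7298192) / 15 = 2.6875063
R(3,2) = (16·2.6872418 − 2.6901509) / 15 = 2.6870479
R(3,3) = (64·2.6870479 − 2.6875063) / 63 = 2.6870406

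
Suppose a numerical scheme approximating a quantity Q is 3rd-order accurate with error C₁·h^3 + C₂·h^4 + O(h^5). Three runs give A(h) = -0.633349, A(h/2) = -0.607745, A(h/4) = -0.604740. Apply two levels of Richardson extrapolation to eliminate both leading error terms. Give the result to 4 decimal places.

First eliminate the h^3 term (factor 2^3 = 8):
  B₁ = (8·(-0.607745) − (-0.633349))/7 = -0.604087
  B₂ = (8·(-0.604740) − (-0.607745))/7 = -0.604311
Then eliminate the h^4 term (factor 2^4 = 16):
  (16·(-0.604311) − (-0.604087))/15 = -0.604326

-0.6043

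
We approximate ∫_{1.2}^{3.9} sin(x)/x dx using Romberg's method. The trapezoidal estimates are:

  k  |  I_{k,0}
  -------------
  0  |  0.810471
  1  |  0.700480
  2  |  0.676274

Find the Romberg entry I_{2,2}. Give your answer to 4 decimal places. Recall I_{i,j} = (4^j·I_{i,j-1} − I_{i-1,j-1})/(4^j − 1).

0.6685

Richardson extrapolation on the trapezoidal column (denominator 4−1=3):
I_{1,1} = (4·0.700480 − 0.810471) / 3 = 0.663816
I_{2,1} = 0.676274 + (0.676274 − 0.700480)/3 = 0.668205
I_{2,2} = 0.668205 + (0.668205 − 0.663816)/15 = 0.668498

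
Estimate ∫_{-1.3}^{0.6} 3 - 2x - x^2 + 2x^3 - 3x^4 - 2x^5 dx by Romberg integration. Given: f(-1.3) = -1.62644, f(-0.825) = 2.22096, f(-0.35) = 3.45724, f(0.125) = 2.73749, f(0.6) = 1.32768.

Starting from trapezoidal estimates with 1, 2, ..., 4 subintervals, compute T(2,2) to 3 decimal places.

T(0,0) (trapezoid, 1 panel, h=1.9000): -0.28382
T(1,0) (trapezoid, 2 panels, h=0.9500): 3.14247
T(2,0) (trapezoid, 4 panels, h=0.4750): 3.92650
T(1,1) = 3.14247 + (3.14247 − (-0.28382))/3 = 4.28457
T(2,1) = 3.92650 + (3.92650 − 3.14247)/3 = 4.18784
T(2,2) = 4.18784 + (4.18784 − 4.28457)/15 = 4.18139

4.181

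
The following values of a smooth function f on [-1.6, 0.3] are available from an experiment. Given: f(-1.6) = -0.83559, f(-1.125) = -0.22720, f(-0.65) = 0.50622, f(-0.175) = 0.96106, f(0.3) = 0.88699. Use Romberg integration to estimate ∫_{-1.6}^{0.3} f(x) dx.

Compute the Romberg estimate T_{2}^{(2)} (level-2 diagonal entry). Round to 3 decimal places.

0.632

T_{0}^{(0)} (trapezoid, 1 panel, h=1.9000): 0.04883
T_{1}^{(0)} (trapezoid, 2 panels, h=0.9500): 0.50532
T_{2}^{(0)} (trapezoid, 4 panels, h=0.4750): 0.60125
T_{1}^{(1)} = 0.50532 + (0.50532 − 0.04883)/3 = 0.65748
T_{2}^{(1)} = 0.60125 + (0.60125 − 0.50532)/3 = 0.63323
T_{2}^{(2)} = 0.63323 + (0.63323 − 0.65748)/15 = 0.63161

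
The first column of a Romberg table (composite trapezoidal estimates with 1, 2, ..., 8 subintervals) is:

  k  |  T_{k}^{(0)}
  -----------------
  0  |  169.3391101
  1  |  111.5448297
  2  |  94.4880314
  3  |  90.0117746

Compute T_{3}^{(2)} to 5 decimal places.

88.50084

Richardson extrapolation on the trapezoidal column (denominator 4−1=3):
T_{2}^{(1)} = (4·94.4880314 − 111.5448297) / 3 = 88.8024320
T_{3}^{(1)} = (4·90.0117746 − 94.4880314) / 3 = 88.5196890
T_{3}^{(2)} = 88.5196890 + (88.5196890 − 88.8024320)/15 = 88.5008395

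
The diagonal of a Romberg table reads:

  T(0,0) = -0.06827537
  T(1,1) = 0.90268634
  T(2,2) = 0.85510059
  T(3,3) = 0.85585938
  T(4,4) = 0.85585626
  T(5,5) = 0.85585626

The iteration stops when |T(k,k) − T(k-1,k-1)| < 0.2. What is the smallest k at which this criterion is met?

k = 2

|T(1,1) − T(0,0)| = 0.97096171 ≥ 0.2
|T(2,2) − T(1,1)| = 0.04758575 < 0.2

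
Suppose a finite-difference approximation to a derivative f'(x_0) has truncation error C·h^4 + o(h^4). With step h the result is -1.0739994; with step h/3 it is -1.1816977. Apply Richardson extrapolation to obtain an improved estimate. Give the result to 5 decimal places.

-1.18304

The leading error scales as h^4; refining by a factor of 3 reduces it by 3^4 = 81.
Extrapolated value = (81·A(h/3) − A(h)) / (81 − 1)
= (81·(-1.1816977) − (-1.0739994)) / 80
= -94.6435143 / 80 = -1.1830439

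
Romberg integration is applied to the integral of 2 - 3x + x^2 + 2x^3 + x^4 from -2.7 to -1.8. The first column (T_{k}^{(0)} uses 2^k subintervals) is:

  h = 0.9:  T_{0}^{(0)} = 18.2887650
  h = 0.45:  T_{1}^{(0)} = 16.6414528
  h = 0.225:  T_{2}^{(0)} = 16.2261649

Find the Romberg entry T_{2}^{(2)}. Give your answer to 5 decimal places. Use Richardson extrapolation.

16.08743

Richardson extrapolation on the trapezoidal column (denominator 4−1=3):
T_{1}^{(1)} = (4·16.6414528 − 18.2887650) / 3 = 16.0923487
T_{2}^{(1)} = (4·16.2261649 − 16.6414528) / 3 = 16.0877356
T_{2}^{(2)} = (16·16.0877356 − 16.0923487) / 15 = 16.0874281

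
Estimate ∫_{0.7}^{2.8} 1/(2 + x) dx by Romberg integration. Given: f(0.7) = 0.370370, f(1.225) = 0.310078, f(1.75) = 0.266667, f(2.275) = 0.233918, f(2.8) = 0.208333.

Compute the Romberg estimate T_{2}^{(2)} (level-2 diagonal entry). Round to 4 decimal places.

T_{0}^{(0)} (trapezoid, 1 panel, h=2.1000): 0.607638
T_{1}^{(0)} (trapezoid, 2 panels, h=1.0500): 0.583819
T_{2}^{(0)} (trapezoid, 4 panels, h=0.5250): 0.577508
T_{1}^{(1)} = 0.583819 + (0.583819 − 0.607638)/3 = 0.575879
T_{2}^{(1)} = 0.577508 + (0.577508 − 0.583819)/3 = 0.575404
T_{2}^{(2)} = 0.575404 + (0.575404 − 0.575879)/15 = 0.575372

0.5754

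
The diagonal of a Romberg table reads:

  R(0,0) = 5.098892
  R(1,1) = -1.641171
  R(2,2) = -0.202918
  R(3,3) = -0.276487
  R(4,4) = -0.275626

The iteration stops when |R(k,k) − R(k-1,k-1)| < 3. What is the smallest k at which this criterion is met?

k = 2

|R(1,1) − R(0,0)| = 6.740063 ≥ 3
|R(2,2) − R(1,1)| = 1.438253 < 3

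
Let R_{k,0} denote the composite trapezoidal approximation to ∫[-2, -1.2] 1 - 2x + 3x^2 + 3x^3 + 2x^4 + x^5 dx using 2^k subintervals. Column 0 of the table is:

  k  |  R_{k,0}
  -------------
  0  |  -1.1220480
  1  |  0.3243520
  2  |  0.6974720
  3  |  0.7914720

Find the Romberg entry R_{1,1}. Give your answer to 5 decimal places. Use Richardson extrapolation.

R_{1,1} = (4·0.3243520 − (-1.1220480)) / 3 = 0.8064853

0.80649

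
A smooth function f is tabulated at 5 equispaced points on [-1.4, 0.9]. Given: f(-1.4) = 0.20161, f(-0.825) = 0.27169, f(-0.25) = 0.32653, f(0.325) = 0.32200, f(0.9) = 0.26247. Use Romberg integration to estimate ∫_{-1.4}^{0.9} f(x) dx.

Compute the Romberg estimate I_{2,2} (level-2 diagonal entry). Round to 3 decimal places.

I_{0,0} (trapezoid, 1 panel, h=2.3000): 0.53369
I_{1,0} (trapezoid, 2 panels, h=1.1500): 0.64236
I_{2,0} (trapezoid, 4 panels, h=0.5750): 0.66255
I_{1,1} = 0.64236 + (0.64236 − 0.53369)/3 = 0.67858
I_{2,1} = 0.66255 + (0.66255 − 0.64236)/3 = 0.66928
I_{2,2} = 0.66928 + (0.66928 − 0.67858)/15 = 0.66866

0.669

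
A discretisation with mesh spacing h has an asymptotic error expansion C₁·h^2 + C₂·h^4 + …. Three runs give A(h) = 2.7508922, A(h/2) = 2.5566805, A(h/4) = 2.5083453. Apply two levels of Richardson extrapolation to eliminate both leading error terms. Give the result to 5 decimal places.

2.49225

First eliminate the h^2 term (factor 2^2 = 4):
  B₁ = (4·2.5566805 − 2.7508922)/3 = 2.4919433
  B₂ = (4·2.5083453 − 2.5566805)/3 = 2.4922336
Then eliminate the h^4 term (factor 2^4 = 16):
  (16·2.4922336 − 2.4919433)/15 = 2.4922530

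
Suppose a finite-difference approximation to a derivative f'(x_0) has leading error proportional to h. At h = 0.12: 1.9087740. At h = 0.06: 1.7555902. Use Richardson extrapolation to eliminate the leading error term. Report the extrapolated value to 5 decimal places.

Extrapolated value = (2·A(h/2) − A(h)) / (2 − 1)
= (2·1.7555902 − 1.9087740) / 1
= 1.6024064 / 1 = 1.6024064

1.60241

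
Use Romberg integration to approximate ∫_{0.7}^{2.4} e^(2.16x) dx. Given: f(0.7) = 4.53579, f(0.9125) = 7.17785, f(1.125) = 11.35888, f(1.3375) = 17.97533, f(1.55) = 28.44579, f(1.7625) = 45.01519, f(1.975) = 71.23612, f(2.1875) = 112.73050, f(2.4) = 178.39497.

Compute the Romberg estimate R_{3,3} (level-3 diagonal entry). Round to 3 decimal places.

80.491

R_{0,0} (trapezoid, 1 panel, h=1.7000): 155.49115
R_{1,0} (trapezoid, 2 panels, h=0.8500): 101.92449
R_{2,0} (trapezoid, 4 panels, h=0.4250): 86.06512
R_{3,0} (trapezoid, 8 panels, h=0.2125): 81.89857
R_{1,1} = 101.92449 + (101.92449 − 155.49115)/3 = 84.06894
R_{2,1} = 86.06512 + (86.06512 − 101.92449)/3 = 80.77866
R_{3,1} = 81.89857 + (81.89857 − 86.06512)/3 = 80.50972
R_{2,2} = 80.77866 + (80.77866 − 84.06894)/15 = 80.55931
R_{3,2} = 80.50972 + (80.50972 − 80.77866)/15 = 80.49179
R_{3,3} = 80.49179 + (80.49179 − 80.55931)/63 = 80.49072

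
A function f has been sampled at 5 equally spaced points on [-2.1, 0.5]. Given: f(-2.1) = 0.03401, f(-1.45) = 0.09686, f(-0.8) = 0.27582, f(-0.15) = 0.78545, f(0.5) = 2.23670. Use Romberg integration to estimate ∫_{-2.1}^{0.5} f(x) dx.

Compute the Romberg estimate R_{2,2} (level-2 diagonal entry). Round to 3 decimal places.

R_{0,0} (trapezoid, 1 panel, h=2.6000): 2.95192
R_{1,0} (trapezoid, 2 panels, h=1.3000): 1.83453
R_{2,0} (trapezoid, 4 panels, h=0.6500): 1.49077
R_{1,1} = 1.83453 + (1.83453 − 2.95192)/3 = 1.46207
R_{2,1} = 1.49077 + (1.49077 − 1.83453)/3 = 1.37618
R_{2,2} = 1.37618 + (1.37618 − 1.46207)/15 = 1.37045

1.370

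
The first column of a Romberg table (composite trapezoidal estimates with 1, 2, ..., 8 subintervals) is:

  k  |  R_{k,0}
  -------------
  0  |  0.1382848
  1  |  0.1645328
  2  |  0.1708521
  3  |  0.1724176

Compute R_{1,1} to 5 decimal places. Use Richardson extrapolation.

R_{1,1} = 0.1645328 + (0.1645328 − 0.1382848)/3 = 0.1732821

0.17328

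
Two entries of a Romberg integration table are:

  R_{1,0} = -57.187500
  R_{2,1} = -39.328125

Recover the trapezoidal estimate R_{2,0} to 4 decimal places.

-43.7930

From R_{2,1} = (4·R_{2,0} − R_{1,0})/3, solve for R_{2,0}:
4·R_{2,0} = 3·(-39.328125) + (-57.187500) = -175.171875
R_{2,0} = -43.792969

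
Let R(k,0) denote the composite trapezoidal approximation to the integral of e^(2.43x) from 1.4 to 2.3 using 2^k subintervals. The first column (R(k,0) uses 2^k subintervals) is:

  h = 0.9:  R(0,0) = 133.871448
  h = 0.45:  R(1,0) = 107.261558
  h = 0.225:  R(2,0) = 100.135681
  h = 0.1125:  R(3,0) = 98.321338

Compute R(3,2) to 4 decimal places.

97.7136

R(2,1) = (4·100.135681 − 107.261558) / 3 = 97.760389
R(3,1) = (4·98.321338 − 100.135681) / 3 = 97.716557
R(3,2) = (16·97.716557 − 97.760389) / 15 = 97.713635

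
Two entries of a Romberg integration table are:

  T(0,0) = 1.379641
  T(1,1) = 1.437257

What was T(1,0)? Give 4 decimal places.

From T(1,1) = (4·T(1,0) − T(0,0))/3, solve for T(1,0):
4·T(1,0) = 3·1.437257 + 1.379641 = 5.691412
T(1,0) = 1.422853

1.4229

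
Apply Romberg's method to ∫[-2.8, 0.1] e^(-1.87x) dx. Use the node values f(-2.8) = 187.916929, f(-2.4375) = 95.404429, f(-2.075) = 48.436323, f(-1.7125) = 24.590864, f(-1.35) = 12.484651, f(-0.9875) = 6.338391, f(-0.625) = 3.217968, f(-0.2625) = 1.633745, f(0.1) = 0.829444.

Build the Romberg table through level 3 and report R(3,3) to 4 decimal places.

100.0537

R(0,0) (trapezoid, 1 panel, h=2.9000): 273.682241
R(1,0) (trapezoid, 2 panels, h=1.4500): 154.943864
R(2,0) (trapezoid, 4 panels, h=0.7250): 114.921293
R(3,0) (trapezoid, 8 panels, h=0.3625): 103.848840
R(1,1) = 154.943864 + (154.943864 − 273.682241)/3 = 115.364405
R(2,1) = 114.921293 + (114.921293 − 154.943864)/3 = 101.580436
R(3,1) = 103.848840 + (103.848840 − 114.921293)/3 = 100.158022
R(2,2) = 101.580436 + (101.580436 − 115.364405)/15 = 100.661505
R(3,2) = 100.158022 + (100.158022 − 101.580436)/15 = 100.063194
R(3,3) = 100.063194 + (100.063194 − 100.661505)/63 = 100.053697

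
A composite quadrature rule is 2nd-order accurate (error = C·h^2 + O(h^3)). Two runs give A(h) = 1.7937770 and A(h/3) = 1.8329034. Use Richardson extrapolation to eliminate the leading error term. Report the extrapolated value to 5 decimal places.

1.83779

The leading error scales as h^2; refining by a factor of 3 reduces it by 3^2 = 9.
Extrapolated value = (9·A(h/3) − A(h)) / (9 − 1)
= (9·1.8329034 − 1.7937770) / 8
= 14.7023536 / 8 = 1.8377942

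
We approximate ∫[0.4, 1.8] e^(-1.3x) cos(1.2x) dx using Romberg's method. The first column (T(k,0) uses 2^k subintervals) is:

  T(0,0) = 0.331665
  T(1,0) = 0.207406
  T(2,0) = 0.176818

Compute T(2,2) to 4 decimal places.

T(1,1) = 0.207406 + (0.207406 − 0.331665)/3 = 0.165986
T(2,1) = (4·0.176818 − 0.207406) / 3 = 0.166622
T(2,2) = (16·0.166622 − 0.165986) / 15 = 0.166664
(Column j=1 coincides with Simpson's rule on the same nodes.)

0.1667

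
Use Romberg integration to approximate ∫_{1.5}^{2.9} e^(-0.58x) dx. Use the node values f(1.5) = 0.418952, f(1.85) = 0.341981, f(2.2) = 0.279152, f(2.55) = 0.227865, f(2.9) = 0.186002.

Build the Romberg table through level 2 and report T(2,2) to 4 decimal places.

0.4016

T(0,0) (trapezoid, 1 panel, h=1.4000): 0.423468
T(1,0) (trapezoid, 2 panels, h=0.7000): 0.407140
T(2,0) (trapezoid, 4 panels, h=0.3500): 0.403016
T(1,1) = 0.407140 + (0.407140 − 0.423468)/3 = 0.401697
T(2,1) = 0.403016 + (0.403016 − 0.407140)/3 = 0.401641
T(2,2) = 0.401641 + (0.401641 − 0.401697)/15 = 0.401637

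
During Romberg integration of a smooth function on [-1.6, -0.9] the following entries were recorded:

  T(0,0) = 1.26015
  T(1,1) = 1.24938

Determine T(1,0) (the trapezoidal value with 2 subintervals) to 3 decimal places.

From T(1,1) = (4·T(1,0) − T(0,0))/3, solve for T(1,0):
4·T(1,0) = 3·1.24938 + 1.26015 = 5.00829
T(1,0) = 1.25207

1.252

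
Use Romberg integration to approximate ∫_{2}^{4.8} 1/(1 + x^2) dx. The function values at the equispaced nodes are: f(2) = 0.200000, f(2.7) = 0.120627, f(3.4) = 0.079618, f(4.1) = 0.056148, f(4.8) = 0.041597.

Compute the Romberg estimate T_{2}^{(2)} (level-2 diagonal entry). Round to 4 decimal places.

0.2583

T_{0}^{(0)} (trapezoid, 1 panel, h=2.8000): 0.338236
T_{1}^{(0)} (trapezoid, 2 panels, h=1.4000): 0.280583
T_{2}^{(0)} (trapezoid, 4 panels, h=0.7000): 0.264034
T_{1}^{(1)} = 0.280583 + (0.280583 − 0.338236)/3 = 0.261365
T_{2}^{(1)} = 0.264034 + (0.264034 − 0.280583)/3 = 0.258518
T_{2}^{(2)} = 0.258518 + (0.258518 − 0.261365)/15 = 0.258328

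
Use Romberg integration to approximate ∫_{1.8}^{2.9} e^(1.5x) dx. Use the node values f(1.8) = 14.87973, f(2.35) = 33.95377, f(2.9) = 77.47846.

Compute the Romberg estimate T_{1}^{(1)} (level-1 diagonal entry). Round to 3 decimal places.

41.832

T_{0}^{(0)} (trapezoid, 1 panel, h=1.1000): 50.79700
T_{1}^{(0)} (trapezoid, 2 panels, h=0.5500): 44.07308
T_{1}^{(1)} = 44.07308 + (44.07308 − 50.79700)/3 = 41.83177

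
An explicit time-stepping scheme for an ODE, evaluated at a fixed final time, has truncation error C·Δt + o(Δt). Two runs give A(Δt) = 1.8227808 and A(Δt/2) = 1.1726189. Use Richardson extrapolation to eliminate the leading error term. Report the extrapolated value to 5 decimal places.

The leading error scales as Δt; refining by a factor of 2 reduces it by 2^1 = 2.
Extrapolated value = (2·A(Δt/2) − A(Δt)) / (2 − 1)
= (2·1.1726189 − 1.8227808) / 1
= 0.5224570 / 1 = 0.5224570

0.52246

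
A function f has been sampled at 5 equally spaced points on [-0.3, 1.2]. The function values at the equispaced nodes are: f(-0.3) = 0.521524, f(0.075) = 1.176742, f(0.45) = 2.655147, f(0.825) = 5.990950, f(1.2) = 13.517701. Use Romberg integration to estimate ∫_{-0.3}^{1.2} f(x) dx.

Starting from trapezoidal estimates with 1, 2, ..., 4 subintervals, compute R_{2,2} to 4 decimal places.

R_{0,0} (trapezoid, 1 panel, h=1.5000): 10.529419
R_{1,0} (trapezoid, 2 panels, h=0.7500): 7.256070
R_{2,0} (trapezoid, 4 panels, h=0.3750): 6.315919
R_{1,1} = 7.256070 + (7.256070 − 10.529419)/3 = 6.164954
R_{2,1} = 6.315919 + (6.315919 − 7.256070)/3 = 6.002535
R_{2,2} = 6.002535 + (6.002535 − 6.164954)/15 = 5.991707

5.9917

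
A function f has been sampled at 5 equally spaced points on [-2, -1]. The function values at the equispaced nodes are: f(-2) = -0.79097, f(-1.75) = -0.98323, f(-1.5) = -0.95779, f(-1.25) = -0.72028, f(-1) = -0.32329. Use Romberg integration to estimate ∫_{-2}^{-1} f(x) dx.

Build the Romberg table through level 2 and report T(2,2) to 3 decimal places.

-0.820

T(0,0) (trapezoid, 1 panel, h=1.0000): -0.55713
T(1,0) (trapezoid, 2 panels, h=0.5000): -0.75746
T(2,0) (trapezoid, 4 panels, h=0.2500): -0.80461
T(1,1) = -0.75746 + (-0.75746 − (-0.55713))/3 = -0.82424
T(2,1) = -0.80461 + (-0.80461 − (-0.75746))/3 = -0.82033
T(2,2) = -0.82033 + (-0.82033 − (-0.82424))/15 = -0.82007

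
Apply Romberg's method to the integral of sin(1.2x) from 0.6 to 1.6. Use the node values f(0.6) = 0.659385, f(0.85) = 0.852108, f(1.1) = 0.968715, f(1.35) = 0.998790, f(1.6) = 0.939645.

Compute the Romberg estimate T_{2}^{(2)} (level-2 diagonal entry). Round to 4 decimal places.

T_{0}^{(0)} (trapezoid, 1 panel, h=1.0000): 0.799515
T_{1}^{(0)} (trapezoid, 2 panels, h=0.5000): 0.884115
T_{2}^{(0)} (trapezoid, 4 panels, h=0.2500): 0.904782
T_{1}^{(1)} = 0.884115 + (0.884115 − 0.799515)/3 = 0.912315
T_{2}^{(1)} = 0.904782 + (0.904782 − 0.884115)/3 = 0.911671
T_{2}^{(2)} = 0.911671 + (0.911671 − 0.912315)/15 = 0.911628

0.9116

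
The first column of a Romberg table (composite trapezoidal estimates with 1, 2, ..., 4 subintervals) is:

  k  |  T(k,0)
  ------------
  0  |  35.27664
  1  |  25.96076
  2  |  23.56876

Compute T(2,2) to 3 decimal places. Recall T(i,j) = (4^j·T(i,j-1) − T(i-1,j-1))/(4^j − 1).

Richardson extrapolation on the trapezoidal column (denominator 4−1=3):
T(1,1) = 25.96076 + (25.96076 − 35.27664)/3 = 22.85547
T(2,1) = 23.56876 + (23.56876 − 25.96076)/3 = 22.77143
T(2,2) = (16·22.77143 − 22.85547) / 15 = 22.76583

22.766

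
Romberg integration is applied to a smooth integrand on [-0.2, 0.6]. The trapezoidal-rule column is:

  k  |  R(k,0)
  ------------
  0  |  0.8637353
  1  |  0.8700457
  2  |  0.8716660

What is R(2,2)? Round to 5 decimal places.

R(1,1) = (4·0.8700457 − 0.8637353) / 3 = 0.8721492
R(2,1) = (4·0.8716660 − 0.8700457) / 3 = 0.8722061
R(2,2) = 0.8722061 + (0.8722061 − 0.8721492)/15 = 0.8722099

0.87221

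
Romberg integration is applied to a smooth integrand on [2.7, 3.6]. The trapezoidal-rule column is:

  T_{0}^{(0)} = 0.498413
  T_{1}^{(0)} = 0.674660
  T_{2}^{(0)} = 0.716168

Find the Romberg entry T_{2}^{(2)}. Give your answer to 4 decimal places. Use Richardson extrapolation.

Richardson extrapolation on the trapezoidal column (denominator 4−1=3):
T_{1}^{(1)} = (4·0.674660 − 0.498413) / 3 = 0.733409
T_{2}^{(1)} = 0.716168 + (0.716168 − 0.674660)/3 = 0.730004
T_{2}^{(2)} = 0.730004 + (0.730004 − 0.733409)/15 = 0.729777

0.7298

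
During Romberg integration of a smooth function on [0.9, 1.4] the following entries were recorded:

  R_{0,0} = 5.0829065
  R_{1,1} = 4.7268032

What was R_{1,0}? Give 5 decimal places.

From R_{1,1} = (4·R_{1,0} − R_{0,0})/3, solve for R_{1,0}:
4·R_{1,0} = 3·4.7268032 + 5.0829065 = 19.2633161
R_{1,0} = 4.8158290

4.81583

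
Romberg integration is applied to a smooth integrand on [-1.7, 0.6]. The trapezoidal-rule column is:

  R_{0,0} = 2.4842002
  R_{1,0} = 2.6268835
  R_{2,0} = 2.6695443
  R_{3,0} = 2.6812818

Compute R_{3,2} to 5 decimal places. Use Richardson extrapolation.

R_{2,1} = 2.6695443 + (2.6695443 − 2.6268835)/3 = 2.6837646
R_{3,1} = (4·2.6812818 − 2.6695443) / 3 = 2.6851943
R_{3,2} = 2.6851943 + (2.6851943 − 2.6837646)/15 = 2.6852896

2.68529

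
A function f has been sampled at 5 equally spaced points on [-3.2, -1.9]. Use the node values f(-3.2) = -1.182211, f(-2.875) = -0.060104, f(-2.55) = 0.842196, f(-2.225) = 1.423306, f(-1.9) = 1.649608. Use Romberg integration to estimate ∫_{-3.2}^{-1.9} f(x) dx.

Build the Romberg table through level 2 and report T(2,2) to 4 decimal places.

T(0,0) (trapezoid, 1 panel, h=1.3000): 0.303808
T(1,0) (trapezoid, 2 panels, h=0.6500): 0.699331
T(2,0) (trapezoid, 4 panels, h=0.3250): 0.792706
T(1,1) = 0.699331 + (0.699331 − 0.303808)/3 = 0.831172
T(2,1) = 0.792706 + (0.792706 − 0.699331)/3 = 0.823831
T(2,2) = 0.823831 + (0.823831 − 0.831172)/15 = 0.823342

0.8233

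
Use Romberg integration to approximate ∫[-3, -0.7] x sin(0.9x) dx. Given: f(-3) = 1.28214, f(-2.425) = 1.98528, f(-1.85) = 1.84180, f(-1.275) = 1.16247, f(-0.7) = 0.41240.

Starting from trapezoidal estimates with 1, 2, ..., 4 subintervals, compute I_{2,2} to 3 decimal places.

3.442

I_{0,0} (trapezoid, 1 panel, h=2.3000): 1.94872
I_{1,0} (trapezoid, 2 panels, h=1.1500): 3.09243
I_{2,0} (trapezoid, 4 panels, h=0.5750): 3.35617
I_{1,1} = 3.09243 + (3.09243 − 1.94872)/3 = 3.47367
I_{2,1} = 3.35617 + (3.35617 − 3.09243)/3 = 3.44408
I_{2,2} = 3.44408 + (3.44408 − 3.47367)/15 = 3.44211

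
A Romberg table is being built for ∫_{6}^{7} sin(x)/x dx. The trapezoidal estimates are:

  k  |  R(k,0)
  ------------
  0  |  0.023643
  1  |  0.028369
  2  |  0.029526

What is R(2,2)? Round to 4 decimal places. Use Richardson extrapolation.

0.0299

R(1,1) = (4·0.028369 − 0.023643) / 3 = 0.029944
R(2,1) = 0.029526 + (0.029526 − 0.028369)/3 = 0.029912
R(2,2) = (16·0.029912 − 0.029944) / 15 = 0.029910
(Column j=1 coincides with Simpson's rule on the same nodes.)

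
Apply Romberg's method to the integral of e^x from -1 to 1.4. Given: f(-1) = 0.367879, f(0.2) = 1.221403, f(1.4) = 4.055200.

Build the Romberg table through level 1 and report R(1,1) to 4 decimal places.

3.7235

R(0,0) (trapezoid, 1 panel, h=2.4000): 5.307695
R(1,0) (trapezoid, 2 panels, h=1.2000): 4.119531
R(1,1) = 4.119531 + (4.119531 − 5.307695)/3 = 3.723476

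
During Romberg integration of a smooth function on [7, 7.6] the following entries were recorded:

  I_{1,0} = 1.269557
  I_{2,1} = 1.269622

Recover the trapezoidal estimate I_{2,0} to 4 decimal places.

1.2696

From I_{2,1} = (4·I_{2,0} − I_{1,0})/3, solve for I_{2,0}:
4·I_{2,0} = 3·1.269622 + 1.269557 = 5.078423
I_{2,0} = 1.269606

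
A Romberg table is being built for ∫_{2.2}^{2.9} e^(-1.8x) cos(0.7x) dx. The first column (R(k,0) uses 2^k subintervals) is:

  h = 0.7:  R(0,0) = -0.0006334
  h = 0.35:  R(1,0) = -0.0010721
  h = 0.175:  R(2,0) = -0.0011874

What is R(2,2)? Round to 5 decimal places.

Richardson extrapolation on the trapezoidal column (denominator 4−1=3):
R(1,1) = -0.0010721 + (-0.0010721 − (-0.0006334))/3 = -0.0012183
R(2,1) = -0.0011874 + (-0.0011874 − (-0.0010721))/3 = -0.0012258
R(2,2) = (16·(-0.0012258) − (-0.0012183)) / 15 = -0.0012263

-0.00123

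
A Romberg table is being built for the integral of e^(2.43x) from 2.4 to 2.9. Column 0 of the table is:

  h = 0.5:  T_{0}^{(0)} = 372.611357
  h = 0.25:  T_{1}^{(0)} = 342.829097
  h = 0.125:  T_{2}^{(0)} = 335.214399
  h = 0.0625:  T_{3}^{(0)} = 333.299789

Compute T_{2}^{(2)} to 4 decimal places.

332.6611

Richardson extrapolation on the trapezoidal column (denominator 4−1=3):
T_{1}^{(1)} = (4·342.829097 − 372.611357) / 3 = 332.901677
T_{2}^{(1)} = (4·335.214399 − 342.829097) / 3 = 332.676166
T_{2}^{(2)} = (16·332.676166 − 332.901677) / 15 = 332.661132
(Column j=1 coincides with Simpson's rule on the same nodes.)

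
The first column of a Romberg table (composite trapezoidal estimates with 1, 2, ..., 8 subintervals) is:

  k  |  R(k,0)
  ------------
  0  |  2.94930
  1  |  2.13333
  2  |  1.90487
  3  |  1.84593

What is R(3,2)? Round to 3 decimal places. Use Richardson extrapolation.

Richardson extrapolation on the trapezoidal column (denominator 4−1=3):
R(2,1) = 1.90487 + (1.90487 − 2.13333)/3 = 1.82872
R(3,1) = (4·1.84593 − 1.90487) / 3 = 1.82628
R(3,2) = 1.82628 + (1.82628 − 1.82872)/15 = 1.82612

1.826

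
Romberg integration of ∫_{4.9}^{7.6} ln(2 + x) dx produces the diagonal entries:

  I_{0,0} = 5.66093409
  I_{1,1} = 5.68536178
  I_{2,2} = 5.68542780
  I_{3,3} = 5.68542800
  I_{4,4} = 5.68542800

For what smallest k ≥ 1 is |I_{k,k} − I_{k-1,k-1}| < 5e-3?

k = 2

|I_{1,1} − I_{0,0}| = 0.02442769 ≥ 5e-3
|I_{2,2} − I_{1,1}| = 0.00006602 < 5e-3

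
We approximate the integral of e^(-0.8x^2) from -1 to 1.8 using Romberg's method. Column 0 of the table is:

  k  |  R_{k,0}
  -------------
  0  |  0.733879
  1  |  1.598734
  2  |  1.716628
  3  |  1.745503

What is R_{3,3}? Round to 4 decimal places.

Richardson extrapolation on the trapezoidal column (denominator 4−1=3):
R_{1,1} = 1.598734 + (1.598734 − 0.733879)/3 = 1.887019
R_{2,1} = (4·1.716628 − 1.598734) / 3 = 1.755926
R_{3,1} = (4·1.745503 − 1.716628) / 3 = 1.755128
R_{2,2} = (16·1.755926 − 1.887019) / 15 = 1.747186
R_{3,2} = (16·1.755128 − 1.755926) / 15 = 1.755075
R_{3,3} = 1.755075 + (1.755075 − 1.747186)/63 = 1.755200

1.7552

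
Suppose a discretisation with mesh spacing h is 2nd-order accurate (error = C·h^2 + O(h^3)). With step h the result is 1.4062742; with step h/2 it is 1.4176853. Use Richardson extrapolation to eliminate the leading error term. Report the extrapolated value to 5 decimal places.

1.42149

The leading error scales as h^2; refining by a factor of 2 reduces it by 2^2 = 4.
Extrapolated value = (4·A(h/2) − A(h)) / (4 − 1)
= (4·1.4176853 − 1.4062742) / 3
= 4.2644670 / 3 = 1.4214890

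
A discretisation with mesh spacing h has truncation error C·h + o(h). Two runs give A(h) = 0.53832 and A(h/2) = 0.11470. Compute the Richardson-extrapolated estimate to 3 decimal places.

The leading error scales as h; refining by a factor of 2 reduces it by 2^1 = 2.
Extrapolated value = (2·A(h/2) − A(h)) / (2 − 1)
= (2·0.11470 − 0.53832) / 1
= -0.30892 / 1 = -0.30892

-0.309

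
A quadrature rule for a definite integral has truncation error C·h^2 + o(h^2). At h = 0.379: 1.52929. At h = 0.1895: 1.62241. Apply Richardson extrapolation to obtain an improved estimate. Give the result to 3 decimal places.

The leading error scales as h^2; refining by a factor of 2 reduces it by 2^2 = 4.
Extrapolated value = (4·A(h/2) − A(h)) / (4 − 1)
= (4·1.62241 − 1.52929) / 3
= 4.96035 / 3 = 1.65345

1.653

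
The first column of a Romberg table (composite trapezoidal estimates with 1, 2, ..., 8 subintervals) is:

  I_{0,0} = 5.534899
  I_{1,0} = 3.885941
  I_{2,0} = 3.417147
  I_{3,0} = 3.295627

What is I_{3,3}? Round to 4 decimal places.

3.2547

Richardson extrapolation on the trapezoidal column (denominator 4−1=3):
I_{1,1} = (4·3.885941 − 5.534899) / 3 = 3.336288
I_{2,1} = 3.417147 + (3.417147 − 3.885941)/3 = 3.260882
I_{3,1} = (4·3.295627 − 3.417147) / 3 = 3.255120
I_{2,2} = 3.260882 + (3.260882 − 3.336288)/15 = 3.255855
I_{3,2} = 3.255120 + (3.255120 − 3.260882)/15 = 3.254736
I_{3,3} = 3.254736 + (3.254736 − 3.255855)/63 = 3.254718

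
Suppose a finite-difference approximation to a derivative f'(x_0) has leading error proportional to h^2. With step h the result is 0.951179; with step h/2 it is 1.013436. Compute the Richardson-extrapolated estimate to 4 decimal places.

Extrapolated value = (4·A(h/2) − A(h)) / (4 − 1)
= (4·1.013436 − 0.951179) / 3
= 3.102565 / 3 = 1.034188

1.0342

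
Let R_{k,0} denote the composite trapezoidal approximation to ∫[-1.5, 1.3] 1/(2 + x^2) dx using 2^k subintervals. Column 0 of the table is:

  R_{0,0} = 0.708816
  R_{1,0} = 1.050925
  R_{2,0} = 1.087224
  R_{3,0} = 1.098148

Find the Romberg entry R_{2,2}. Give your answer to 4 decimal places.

Richardson extrapolation on the trapezoidal column (denominator 4−1=3):
R_{1,1} = (4·1.050925 − 0.708816) / 3 = 1.164961
R_{2,1} = 1.087224 + (1.087224 − 1.050925)/3 = 1.099324
R_{2,2} = 1.099324 + (1.099324 − 1.164961)/15 = 1.094948

1.0949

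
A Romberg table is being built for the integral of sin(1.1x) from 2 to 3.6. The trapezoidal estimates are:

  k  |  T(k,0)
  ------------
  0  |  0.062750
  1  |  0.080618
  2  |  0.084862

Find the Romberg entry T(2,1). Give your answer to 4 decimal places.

Richardson extrapolation on the trapezoidal column (denominator 4−1=3):
T(2,1) = (4·0.084862 − 0.080618) / 3 = 0.086277
(Column j=1 coincides with Simpson's rule on the same nodes.)

0.0863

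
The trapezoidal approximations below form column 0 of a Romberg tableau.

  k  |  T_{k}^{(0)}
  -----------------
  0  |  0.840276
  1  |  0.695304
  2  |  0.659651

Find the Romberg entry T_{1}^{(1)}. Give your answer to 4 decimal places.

Richardson extrapolation on the trapezoidal column (denominator 4−1=3):
T_{1}^{(1)} = 0.695304 + (0.695304 − 0.840276)/3 = 0.646980

0.6470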